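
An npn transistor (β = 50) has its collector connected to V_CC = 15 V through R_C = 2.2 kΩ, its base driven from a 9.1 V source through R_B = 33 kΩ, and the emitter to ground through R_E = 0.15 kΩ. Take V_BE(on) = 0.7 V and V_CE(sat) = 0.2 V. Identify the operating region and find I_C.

saturation; I_C ≈ 6.3 mA

Assume active: I_B = (9.1 − 0.7)/(33 + 51×0.15) = 0.207 mA, I_C = β·I_B = 10.3 mA.
Then V_CE = 15 − 10.3×2.2 − 10.5×0.15 = -9.31 V < 0.2 V — the active assumption fails.
Re-solve with V_CE = 0.2 V. KCL at the emitter: V_E/R_E = (V_BB−0.7−V_E)/R_B + (V_CC−0.2−V_E)/R_C, giving V_E = 0.976 V.
I_C = (V_CC − 0.2 − V_E)/R_C = (14.8 − 0.976)/2.2 = 6.28 mA.
Check: I_B = (8.4 − 0.976)/33 = 0.225 mA, and β·I_B = 11.2 mA > I_C, confirming saturation.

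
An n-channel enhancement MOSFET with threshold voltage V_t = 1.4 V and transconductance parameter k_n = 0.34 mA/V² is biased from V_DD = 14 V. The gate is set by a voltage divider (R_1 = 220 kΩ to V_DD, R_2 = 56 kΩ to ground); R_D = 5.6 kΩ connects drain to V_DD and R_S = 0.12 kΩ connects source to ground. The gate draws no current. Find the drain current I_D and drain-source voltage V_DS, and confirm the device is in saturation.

I_D ≈ 0.33 mA, V_DS ≈ 12 V

V_G = V_DD·R_2/(R_1+R_2) = 14×56/276 = 2.84 V.
Assume saturation: I_D = (k_n/2)(V_GS − V_t)² with V_GS = V_G − I_D·R_S = 2.84 − 0.12·I_D.
Substituting gives 0.00245·I_D² − 1.06·I_D + 0.353 = 0, with roots I_D = 0.333 or 432 mA.
The root I_D = 432 mA gives V_GS = -49 V ≤ V_t, so take I_D = 0.333 mA.
Then V_GS = 2.8 V and V_DS = V_DD − I_D(R_D+R_S) = 14 − 0.333×5.72 = 12.1 V.
Saturation requires V_DS ≥ V_GS − V_t = 1.4 V; 12.1 ≥ 1.4 ✓.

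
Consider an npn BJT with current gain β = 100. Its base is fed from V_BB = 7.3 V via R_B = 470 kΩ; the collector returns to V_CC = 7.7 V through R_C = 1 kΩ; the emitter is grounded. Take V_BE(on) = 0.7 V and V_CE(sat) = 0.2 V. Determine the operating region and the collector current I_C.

active; I_C ≈ 1.4 mA

Assume active. Base-emitter loop: I_B = (V_BB − V_BE)/R_B = (7.3 − 0.7)/470 = 0.014 mA.
I_C = β·I_B = 100×0.014 = 1.4 mA.
V_CE = V_CC − I_C·R_C = 7.7 − 1.4×1 = 6.3 V > V_CE(sat), so the active-region assumption holds.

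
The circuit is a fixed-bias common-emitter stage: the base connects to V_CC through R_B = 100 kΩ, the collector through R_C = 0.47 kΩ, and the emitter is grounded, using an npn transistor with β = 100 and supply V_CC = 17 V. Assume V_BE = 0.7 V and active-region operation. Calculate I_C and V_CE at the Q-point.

Base loop: V_CC = I_B·R_B + V_BE, so I_B = (17 − 0.7)/100 kΩ = 0.163 mA.
In the active region I_C = β·I_B = 100 × 0.163 = 16.3 mA.
Collector loop: V_CE = V_CC − I_C·R_C = 17 − 16.3×0.47 = 9.34 V.
Since V_CE = 9.34 V > V_CE(sat) ≈ 0.2 V, the transistor is in the active region as assumed.

I_C ≈ 16 mA, V_CE ≈ 9.3 V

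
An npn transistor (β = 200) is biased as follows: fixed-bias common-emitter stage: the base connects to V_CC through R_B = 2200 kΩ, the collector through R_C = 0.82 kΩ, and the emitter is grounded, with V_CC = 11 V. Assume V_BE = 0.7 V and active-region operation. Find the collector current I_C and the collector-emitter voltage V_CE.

Base loop: V_CC = I_B·R_B + V_BE, so I_B = (11 − 0.7)/2200 kΩ = 0.00468 mA.
In the active region I_C = β·I_B = 200 × 0.00468 = 0.936 mA.
Collector loop: V_CE = V_CC − I_C·R_C = 11 − 0.936×0.82 = 10.2 V.
Since V_CE = 10.2 V > V_CE(sat) ≈ 0.2 V, the transistor is in the active region as assumed.

I_C ≈ 0.94 mA, V_CE ≈ 10 V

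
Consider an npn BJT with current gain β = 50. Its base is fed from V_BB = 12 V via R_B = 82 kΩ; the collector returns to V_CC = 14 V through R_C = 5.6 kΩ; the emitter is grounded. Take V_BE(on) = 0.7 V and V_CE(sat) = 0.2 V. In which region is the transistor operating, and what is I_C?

Assume active: I_B = (12 − 0.7)/82 = 0.138 mA, giving I_C = β·I_B = 6.89 mA.
But then V_CE = 14 − 6.89×5.6 = -24.6 V < V_CE(sat) = 0.2 V — impossible in the active region.
So the transistor is saturated. With V_CE = 0.2 V, I_C = (V_CC − 0.2)/R_C = 13.8/5.6 = 2.46 mA.
Check: β·I_B = 6.89 mA > I_C = 2.46 mA, confirming saturation.

saturation; I_C ≈ 2.5 mA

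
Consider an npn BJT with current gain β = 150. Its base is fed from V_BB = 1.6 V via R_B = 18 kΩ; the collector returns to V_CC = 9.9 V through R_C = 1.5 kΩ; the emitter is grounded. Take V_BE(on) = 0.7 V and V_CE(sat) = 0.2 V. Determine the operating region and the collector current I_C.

saturation; I_C ≈ 6.5 mA

Assume active: I_B = (1.6 − 0.7)/18 = 0.05 mA, giving I_C = β·I_B = 7.5 mA.
But then V_CE = 9.9 − 7.5×1.5 = -1.35 V < V_CE(sat) = 0.2 V — impossible in the active region.
So the transistor is saturated. With V_CE = 0.2 V, I_C = (V_CC − 0.2)/R_C = 9.7/1.5 = 6.47 mA.
Check: β·I_B = 7.5 mA > I_C = 6.47 mA, confirming saturation.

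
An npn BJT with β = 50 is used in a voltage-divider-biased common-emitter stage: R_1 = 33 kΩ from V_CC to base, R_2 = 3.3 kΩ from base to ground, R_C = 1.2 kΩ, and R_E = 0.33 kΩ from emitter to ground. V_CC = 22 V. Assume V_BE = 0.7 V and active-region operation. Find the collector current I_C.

Thevenize the base divider: V_Th = V_CC·R_2/(R_1+R_2) = 22×3.3/36.3 = 2 V, R_Th = R_1‖R_2 = 3 kΩ.
Base-emitter loop: V_Th = I_B·R_Th + V_BE + (β+1)I_B·R_E, so I_B = (2 − 0.7) / (3 + 51×0.33) = 0.0656 mA.
I_C = β·I_B = 50×0.0656 = 3.28 mA, and I_E = (β+1)I_B = 3.34 mA.
V_CE = V_CC − I_C·R_C − I_E·R_E = 22 − 3.28×1.2 − 3.34×0.33 = 17 V.
V_CE = 17 V > 0.2 V confirms active-region operation.

I_C ≈ 3.3 mA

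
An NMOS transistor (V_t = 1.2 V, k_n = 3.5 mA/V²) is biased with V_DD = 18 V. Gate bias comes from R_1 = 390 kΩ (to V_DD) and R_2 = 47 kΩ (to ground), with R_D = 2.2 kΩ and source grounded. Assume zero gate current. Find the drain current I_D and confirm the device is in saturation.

V_G = V_DD·R_2/(R_1+R_2) = 18×47/437 = 1.94 V. With the source grounded, V_GS = V_G = 1.94 V.
Assume saturation: I_D = (k_n/2)(V_GS − V_t)² = (3.5/2)×(1.94 − 1.2)² = 1.75×0.736² = 0.948 mA.
V_DS = V_DD − I_D·R_D = 18 − 0.948×2.2 = 15.9 V.
Saturation requires V_DS ≥ V_GS − V_t = 0.736 V; 15.9 ≥ 0.736 ✓.

I_D ≈ 0.95 mA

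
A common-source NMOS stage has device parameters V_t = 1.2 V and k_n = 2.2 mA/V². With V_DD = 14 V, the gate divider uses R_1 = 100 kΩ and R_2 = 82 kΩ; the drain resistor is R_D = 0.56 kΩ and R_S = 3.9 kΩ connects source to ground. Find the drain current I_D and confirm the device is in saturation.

V_G = V_DD·R_2/(R_1+R_2) = 14×82/182 = 6.31 V.
Assume saturation: I_D = (k_n/2)(V_GS − V_t)² with V_GS = V_G − I_D·R_S = 6.31 − 3.9·I_D.
Substituting gives 16.7·I_D² − 44.8·I_D + 28.7 = 0, with roots I_D = 1.06 or 1.62 mA.
The root I_D = 1.62 mA gives V_GS = -0.0139 V ≤ V_t, so take I_D = 1.06 mA.
Then V_GS = 2.18 V and V_DS = V_DD − I_D(R_D+R_S) = 14 − 1.06×4.46 = 9.28 V.
Saturation requires V_DS ≥ V_GS − V_t = 0.981 V; 9.28 ≥ 0.981 ✓.

I_D ≈ 1.1 mA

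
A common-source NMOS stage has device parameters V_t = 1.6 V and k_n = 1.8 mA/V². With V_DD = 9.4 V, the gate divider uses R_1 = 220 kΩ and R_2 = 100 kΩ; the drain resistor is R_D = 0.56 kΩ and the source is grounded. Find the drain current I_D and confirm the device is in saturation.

I_D ≈ 1.6 mA

V_G = V_DD·R_2/(R_1+R_2) = 9.4×100/320 = 2.94 V. With the source grounded, V_GS = V_G = 2.94 V.
Assume saturation: I_D = (k_n/2)(V_GS − V_t)² = (1.8/2)×(2.94 − 1.6)² = 0.9×1.34² = 1.61 mA.
V_DS = V_DD − I_D·R_D = 9.4 − 1.61×0.56 = 8.5 V.
Saturation requires V_DS ≥ V_GS − V_t = 1.34 V; 8.5 ≥ 1.34 ✓.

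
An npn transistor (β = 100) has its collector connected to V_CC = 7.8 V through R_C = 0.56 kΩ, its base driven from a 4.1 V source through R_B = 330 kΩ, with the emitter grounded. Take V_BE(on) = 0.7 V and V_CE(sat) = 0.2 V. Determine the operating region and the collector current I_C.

active; I_C ≈ 1 mA

Assume active. Base-emitter loop: I_B = (V_BB − V_BE)/R_B = (4.1 − 0.7)/330 = 0.0103 mA.
I_C = β·I_B = 100×0.0103 = 1.03 mA.
V_CE = V_CC − I_C·R_C = 7.8 − 1.03×0.56 = 7.22 V > V_CE(sat), so the active-region assumption holds.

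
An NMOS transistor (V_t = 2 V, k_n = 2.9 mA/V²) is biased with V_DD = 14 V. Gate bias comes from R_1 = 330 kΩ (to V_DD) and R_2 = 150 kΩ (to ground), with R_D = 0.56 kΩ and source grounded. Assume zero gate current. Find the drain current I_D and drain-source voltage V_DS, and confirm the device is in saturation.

I_D ≈ 8.2 mA, V_DS ≈ 9.4 V

V_G = V_DD·R_2/(R_1+R_2) = 14×150/480 = 4.38 V. With the source grounded, V_GS = V_G = 4.38 V.
Assume saturation: I_D = (k_n/2)(V_GS − V_t)² = (2.9/2)×(4.38 − 2)² = 1.45×2.38² = 8.18 mA.
V_DS = V_DD − I_D·R_D = 14 − 8.18×0.56 = 9.42 V.
Saturation requires V_DS ≥ V_GS − V_t = 2.38 V; 9.42 ≥ 2.38 ✓.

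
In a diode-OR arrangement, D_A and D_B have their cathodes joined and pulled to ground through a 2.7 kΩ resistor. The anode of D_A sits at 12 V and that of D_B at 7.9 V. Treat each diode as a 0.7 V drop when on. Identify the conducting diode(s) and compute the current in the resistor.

Assume both conduct. Then node N would need to be at both 12−0.7 = 11.3 V and 7.9−0.7 = 7.2 V, which is impossible.
Assume only D_A conducts: V_N = 12 − 0.7 = 11.3 V, so I_R = 11.3/2.7 = 4.19 mA.
Check D_B: its anode-to-cathode voltage is 7.9 − 11.3 = -3.4 V < 0.7 V, so it is off. The assumption is consistent.

Only D_A conducts; I_R ≈ 4.2 mA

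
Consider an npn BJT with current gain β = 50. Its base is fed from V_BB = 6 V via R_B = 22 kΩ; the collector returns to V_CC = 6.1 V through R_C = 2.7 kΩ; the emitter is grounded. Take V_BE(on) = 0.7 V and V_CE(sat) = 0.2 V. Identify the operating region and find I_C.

saturation; I_C ≈ 2.2 mA

Assume active: I_B = (6 − 0.7)/22 = 0.241 mA, giving I_C = β·I_B = 12 mA.
But then V_CE = 6.1 − 12×2.7 = -26.4 V < V_CE(sat) = 0.2 V — impossible in the active region.
So the transistor is saturated. With V_CE = 0.2 V, I_C = (V_CC − 0.2)/R_C = 5.9/2.7 = 2.19 mA.
Check: β·I_B = 12 mA > I_C = 2.19 mA, confirming saturation.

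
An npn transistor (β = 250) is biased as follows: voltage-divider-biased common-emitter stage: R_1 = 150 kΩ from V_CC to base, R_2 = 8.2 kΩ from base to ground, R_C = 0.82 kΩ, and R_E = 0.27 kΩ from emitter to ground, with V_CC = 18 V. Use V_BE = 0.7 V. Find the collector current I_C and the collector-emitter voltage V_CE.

I_C ≈ 0.77 mA, V_CE ≈ 17 V

Thevenize the base divider: V_Th = V_CC·R_2/(R_1+R_2) = 18×8.2/158 = 0.933 V, R_Th = R_1‖R_2 = 7.77 kΩ.
Base-emitter loop: V_Th = I_B·R_Th + V_BE + (β+1)I_B·R_E, so I_B = (0.933 − 0.7) / (7.77 + 251×0.27) = 0.00308 mA.
I_C = β·I_B = 250×0.00308 = 0.771 mA, and I_E = (β+1)I_B = 0.774 mA.
V_CE = V_CC − I_C·R_C − I_E·R_E = 18 − 0.771×0.82 − 0.774×0.27 = 17.2 V.
V_CE = 17.2 V > 0.2 V confirms active-region operation.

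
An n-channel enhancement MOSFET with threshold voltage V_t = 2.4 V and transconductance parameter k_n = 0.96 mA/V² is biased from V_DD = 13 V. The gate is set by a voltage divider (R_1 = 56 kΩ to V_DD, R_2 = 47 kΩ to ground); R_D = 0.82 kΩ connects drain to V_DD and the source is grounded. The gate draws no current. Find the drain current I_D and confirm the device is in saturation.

I_D ≈ 6 mA

V_G = V_DD·R_2/(R_1+R_2) = 13×47/103 = 5.93 V. With the source grounded, V_GS = V_G = 5.93 V.
Assume saturation: I_D = (k_n/2)(V_GS − V_t)² = (0.96/2)×(5.93 − 2.4)² = 0.48×3.53² = 5.99 mA.
V_DS = V_DD − I_D·R_D = 13 − 5.99×0.82 = 8.09 V.
Saturation requires V_DS ≥ V_GS − V_t = 3.53 V; 8.09 ≥ 3.53 ✓.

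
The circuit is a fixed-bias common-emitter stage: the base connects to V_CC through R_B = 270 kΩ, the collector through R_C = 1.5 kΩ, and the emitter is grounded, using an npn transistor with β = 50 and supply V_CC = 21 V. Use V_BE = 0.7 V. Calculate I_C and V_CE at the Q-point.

I_C ≈ 3.8 mA, V_CE ≈ 15 V

Base loop: V_CC = I_B·R_B + V_BE, so I_B = (21 − 0.7)/270 kΩ = 0.0752 mA.
In the active region I_C = β·I_B = 50 × 0.0752 = 3.76 mA.
Collector loop: V_CE = V_CC − I_C·R_C = 21 − 3.76×1.5 = 15.4 V.
Since V_CE = 15.4 V > V_CE(sat) ≈ 0.2 V, the transistor is in the active region as assumed.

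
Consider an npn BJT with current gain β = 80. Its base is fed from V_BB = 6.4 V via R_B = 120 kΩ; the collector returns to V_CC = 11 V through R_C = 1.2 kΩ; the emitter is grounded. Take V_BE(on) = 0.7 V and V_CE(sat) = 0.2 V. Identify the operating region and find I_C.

active; I_C ≈ 3.8 mA

Assume active. Base-emitter loop: I_B = (V_BB − V_BE)/R_B = (6.4 − 0.7)/120 = 0.0475 mA.
I_C = β·I_B = 80×0.0475 = 3.8 mA.
V_CE = V_CC − I_C·R_C = 11 − 3.8×1.2 = 6.44 V > V_CE(sat), so the active-region assumption holds.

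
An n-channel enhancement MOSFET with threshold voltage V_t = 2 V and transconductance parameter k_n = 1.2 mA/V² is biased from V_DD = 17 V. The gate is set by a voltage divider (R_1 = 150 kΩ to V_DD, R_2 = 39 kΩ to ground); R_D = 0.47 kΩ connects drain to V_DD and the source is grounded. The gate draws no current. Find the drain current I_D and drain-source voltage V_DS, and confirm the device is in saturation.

I_D ≈ 1.4 mA, V_DS ≈ 16 V

V_G = V_DD·R_2/(R_1+R_2) = 17×39/189 = 3.51 V. With the source grounded, V_GS = V_G = 3.51 V.
Assume saturation: I_D = (k_n/2)(V_GS − V_t)² = (1.2/2)×(3.51 − 2)² = 0.6×1.51² = 1.36 mA.
V_DS = V_DD − I_D·R_D = 17 − 1.36×0.47 = 16.4 V.
Saturation requires V_DS ≥ V_GS − V_t = 1.51 V; 16.4 ≥ 1.51 ✓.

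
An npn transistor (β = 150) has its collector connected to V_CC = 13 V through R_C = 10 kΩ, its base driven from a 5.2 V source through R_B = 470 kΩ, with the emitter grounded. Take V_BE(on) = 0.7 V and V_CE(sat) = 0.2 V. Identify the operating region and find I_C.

Assume active: I_B = (5.2 − 0.7)/470 = 0.00957 mA, giving I_C = β·I_B = 1.44 mA.
But then V_CE = 13 − 1.44×10 = -1.36 V < V_CE(sat) = 0.2 V — impossible in the active region.
So the transistor is saturated. With V_CE = 0.2 V, I_C = (V_CC − 0.2)/R_C = 12.8/10 = 1.28 mA.
Check: β·I_B = 1.44 mA > I_C = 1.28 mA, confirming saturation.

saturation; I_C ≈ 1.3 mA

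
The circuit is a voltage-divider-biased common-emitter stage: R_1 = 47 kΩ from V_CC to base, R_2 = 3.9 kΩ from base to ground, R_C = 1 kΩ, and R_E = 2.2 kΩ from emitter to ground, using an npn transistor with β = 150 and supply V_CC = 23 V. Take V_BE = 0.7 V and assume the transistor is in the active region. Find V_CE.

V_CE ≈ 21 V

Thevenize the base divider: V_Th = V_CC·R_2/(R_1+R_2) = 23×3.9/50.9 = 1.76 V, R_Th = R_1‖R_2 = 3.6 kΩ.
Base-emitter loop: V_Th = I_B·R_Th + V_BE + (β+1)I_B·R_E, so I_B = (1.76 − 0.7) / (3.6 + 151×2.2) = 0.00316 mA.
I_C = β·I_B = 150×0.00316 = 0.475 mA, and I_E = (β+1)I_B = 0.478 mA.
V_CE = V_CC − I_C·R_C − I_E·R_E = 23 − 0.475×1 − 0.478×2.2 = 21.5 V.
V_CE = 21.5 V > 0.2 V confirms active-region operation.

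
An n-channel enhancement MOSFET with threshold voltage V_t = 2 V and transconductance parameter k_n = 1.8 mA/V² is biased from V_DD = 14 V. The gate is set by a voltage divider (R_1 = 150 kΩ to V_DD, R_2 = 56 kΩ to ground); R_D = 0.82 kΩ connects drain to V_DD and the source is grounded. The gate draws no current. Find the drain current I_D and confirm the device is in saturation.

V_G = V_DD·R_2/(R_1+R_2) = 14×56/206 = 3.81 V. With the source grounded, V_GS = V_G = 3.81 V.
Assume saturation: I_D = (k_n/2)(V_GS − V_t)² = (1.8/2)×(3.81 − 2)² = 0.9×1.81² = 2.93 mA.
V_DS = V_DD − I_D·R_D = 14 − 2.93×0.82 = 11.6 V.
Saturation requires V_DS ≥ V_GS − V_t = 1.81 V; 11.6 ≥ 1.81 ✓.

I_D ≈ 2.9 mA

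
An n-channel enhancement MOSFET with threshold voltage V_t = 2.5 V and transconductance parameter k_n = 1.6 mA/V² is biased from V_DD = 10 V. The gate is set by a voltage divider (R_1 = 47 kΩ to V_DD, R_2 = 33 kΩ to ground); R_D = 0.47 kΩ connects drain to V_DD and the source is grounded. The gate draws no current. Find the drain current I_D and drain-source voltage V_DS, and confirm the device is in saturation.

I_D ≈ 2.1 mA, V_DS ≈ 9 V

V_G = V_DD·R_2/(R_1+R_2) = 10×33/80 = 4.12 V. With the source grounded, V_GS = V_G = 4.12 V.
Assume saturation: I_D = (k_n/2)(V_GS − V_t)² = (1.6/2)×(4.12 − 2.5)² = 0.8×1.62² = 2.11 mA.
V_DS = V_DD − I_D·R_D = 10 − 2.11×0.47 = 9.01 V.
Saturation requires V_DS ≥ V_GS − V_t = 1.62 V; 9.01 ≥ 1.62 ✓.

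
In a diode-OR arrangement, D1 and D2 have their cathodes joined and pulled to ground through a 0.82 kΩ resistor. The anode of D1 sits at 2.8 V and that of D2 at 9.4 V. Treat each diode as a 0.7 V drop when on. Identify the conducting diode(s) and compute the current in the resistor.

Only D2 conducts; I_R ≈ 11 mA

Assume both conduct. Then node N would need to be at both 2.8−0.7 = 2.1 V and 9.4−0.7 = 8.7 V, which is impossible.
Assume only D2 conducts: V_N = 9.4 − 0.7 = 8.7 V, so I_R = 8.7/0.82 = 10.6 mA.
Check D1: its anode-to-cathode voltage is 2.8 − 8.7 = -5.9 V < 0.7 V, so it is off. The assumption is consistent.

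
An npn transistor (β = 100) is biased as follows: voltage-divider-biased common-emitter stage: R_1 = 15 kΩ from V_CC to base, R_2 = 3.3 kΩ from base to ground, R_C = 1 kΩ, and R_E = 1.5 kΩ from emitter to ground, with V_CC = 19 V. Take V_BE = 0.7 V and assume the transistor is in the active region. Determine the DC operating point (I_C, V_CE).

I_C ≈ 1.8 mA, V_CE ≈ 15 V

Thevenize the base divider: V_Th = V_CC·R_2/(R_1+R_2) = 19×3.3/18.3 = 3.43 V, R_Th = R_1‖R_2 = 2.7 kΩ.
Base-emitter loop: V_Th = I_B·R_Th + V_BE + (β+1)I_B·R_E, so I_B = (3.43 − 0.7) / (2.7 + 101×1.5) = 0.0177 mA.
I_C = β·I_B = 100×0.0177 = 1.77 mA, and I_E = (β+1)I_B = 1.79 mA.
V_CE = V_CC − I_C·R_C − I_E·R_E = 19 − 1.77×1 − 1.79×1.5 = 14.6 V.
V_CE = 14.6 V > 0.2 V confirms active-region operation.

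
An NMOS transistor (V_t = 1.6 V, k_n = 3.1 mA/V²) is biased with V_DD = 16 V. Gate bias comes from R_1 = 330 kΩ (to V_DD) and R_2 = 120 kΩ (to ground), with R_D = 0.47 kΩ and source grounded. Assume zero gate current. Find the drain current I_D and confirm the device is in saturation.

I_D ≈ 11 mA

V_G = V_DD·R_2/(R_1+R_2) = 16×120/450 = 4.27 V. With the source grounded, V_GS = V_G = 4.27 V.
Assume saturation: I_D = (k_n/2)(V_GS − V_t)² = (3.1/2)×(4.27 − 1.6)² = 1.55×2.67² = 11 mA.
V_DS = V_DD − I_D·R_D = 16 − 11×0.47 = 10.8 V.
Saturation requires V_DS ≥ V_GS − V_t = 2.67 V; 10.8 ≥ 2.67 ✓.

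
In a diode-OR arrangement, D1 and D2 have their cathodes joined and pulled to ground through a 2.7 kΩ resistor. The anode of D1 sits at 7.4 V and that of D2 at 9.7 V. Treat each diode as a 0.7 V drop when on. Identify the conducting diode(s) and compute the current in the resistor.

Only D2 conducts; I_R ≈ 3.3 mA

Assume both conduct. Then node N would need to be at both 7.4−0.7 = 6.7 V and 9.7−0.7 = 9 V, which is impossible.
Assume only D2 conducts: V_N = 9.7 − 0.7 = 9 V, so I_R = 9/2.7 = 3.33 mA.
Check D1: its anode-to-cathode voltage is 7.4 − 9 = -1.6 V < 0.7 V, so it is off. The assumption is consistent.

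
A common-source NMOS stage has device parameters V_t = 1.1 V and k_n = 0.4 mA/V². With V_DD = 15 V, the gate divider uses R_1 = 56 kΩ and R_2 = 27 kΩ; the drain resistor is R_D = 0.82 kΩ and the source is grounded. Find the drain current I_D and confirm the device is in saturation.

V_G = V_DD·R_2/(R_1+R_2) = 15×27/83 = 4.88 V. With the source grounded, V_GS = V_G = 4.88 V.
Assume saturation: I_D = (k_n/2)(V_GS − V_t)² = (0.4/2)×(4.88 − 1.1)² = 0.2×3.78² = 2.86 mA.
V_DS = V_DD − I_D·R_D = 15 − 2.86×0.82 = 12.7 V.
Saturation requires V_DS ≥ V_GS − V_t = 3.78 V; 12.7 ≥ 3.78 ✓.

I_D ≈ 2.9 mA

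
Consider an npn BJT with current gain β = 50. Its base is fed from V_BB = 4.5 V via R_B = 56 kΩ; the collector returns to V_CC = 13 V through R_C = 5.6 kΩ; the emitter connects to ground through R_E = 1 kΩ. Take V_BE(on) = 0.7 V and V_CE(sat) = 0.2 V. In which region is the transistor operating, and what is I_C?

active; I_C ≈ 1.8 mA

Assume active. Base-emitter loop: I_B = (V_BB − V_BE)/(R_B + (β+1)R_E) = (4.5 − 0.7)/(56 + 51×1) = 0.0355 mA.
I_C = β·I_B = 50×0.0355 = 1.78 mA.
V_CE = V_CC − I_C·R_C − I_E·R_E = 13 − 1.78×5.6 − 1.81×1 = 1.24 V > V_CE(sat), so the active-region assumption holds.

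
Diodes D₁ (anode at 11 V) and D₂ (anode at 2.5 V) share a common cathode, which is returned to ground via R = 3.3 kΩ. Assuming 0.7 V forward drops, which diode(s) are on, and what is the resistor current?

Only D₁ conducts; I_R ≈ 3.1 mA

Assume both conduct. Then node N would need to be at both 11−0.7 = 10.3 V and 2.5−0.7 = 1.8 V, which is impossible.
Assume only D₁ conducts: V_N = 11 − 0.7 = 10.3 V, so I_R = 10.3/3.3 = 3.12 mA.
Check D₂: its anode-to-cathode voltage is 2.5 − 10.3 = -7.8 V < 0.7 V, so it is off. The assumption is consistent.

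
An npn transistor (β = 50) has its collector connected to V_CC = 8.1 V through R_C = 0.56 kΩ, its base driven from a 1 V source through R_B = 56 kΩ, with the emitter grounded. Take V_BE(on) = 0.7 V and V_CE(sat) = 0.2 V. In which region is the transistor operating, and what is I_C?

Assume active. Base-emitter loop: I_B = (V_BB − V_BE)/R_B = (1 − 0.7)/56 = 0.00536 mA.
I_C = β·I_B = 50×0.00536 = 0.268 mA.
V_CE = V_CC − I_C·R_C = 8.1 − 0.268×0.56 = 7.95 V > V_CE(sat), so the active-region assumption holds.

active; I_C ≈ 0.27 mA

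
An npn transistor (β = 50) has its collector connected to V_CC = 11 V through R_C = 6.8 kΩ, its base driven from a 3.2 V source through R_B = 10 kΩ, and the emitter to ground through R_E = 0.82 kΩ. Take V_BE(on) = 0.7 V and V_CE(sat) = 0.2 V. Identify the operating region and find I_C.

saturation; I_C ≈ 1.4 mA

Assume active: I_B = (3.2 − 0.7)/(10 + 51×0.82) = 0.0482 mA, I_C = β·I_B = 2.41 mA.
Then V_CE = 11 − 2.41×6.8 − 2.46×0.82 = -7.42 V < 0.2 V — the active assumption fails.
Re-solve with V_CE = 0.2 V. KCL at the emitter: V_E/R_E = (V_BB−0.7−V_E)/R_B + (V_CC−0.2−V_E)/R_C, giving V_E = 1.25 V.
I_C = (V_CC − 0.2 − V_E)/R_C = (10.8 − 1.25)/6.8 = 1.4 mA.
Check: I_B = (2.5 − 1.25)/10 = 0.125 mA, and β·I_B = 6.23 mA > I_C, confirming saturation.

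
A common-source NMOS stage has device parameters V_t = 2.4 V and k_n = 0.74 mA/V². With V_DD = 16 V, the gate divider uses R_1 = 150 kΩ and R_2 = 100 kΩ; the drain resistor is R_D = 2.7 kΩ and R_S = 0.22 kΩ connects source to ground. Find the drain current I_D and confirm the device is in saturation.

I_D ≈ 3.7 mA

V_G = V_DD·R_2/(R_1+R_2) = 16×100/250 = 6.4 V.
Assume saturation: I_D = (k_n/2)(V_GS − V_t)² with V_GS = V_G − I_D·R_S = 6.4 − 0.22·I_D.
Substituting gives 0.0179·I_D² − 1.65·I_D + 5.92 = 0, with roots I_D = 3.74 or 88.5 mA.
The root I_D = 88.5 mA gives V_GS = -13.1 V ≤ V_t, so take I_D = 3.74 mA.
Then V_GS = 5.58 V and V_DS = V_DD − I_D(R_D+R_S) = 16 − 3.74×2.92 = 5.09 V.
Saturation requires V_DS ≥ V_GS − V_t = 3.18 V; 5.09 ≥ 3.18 ✓.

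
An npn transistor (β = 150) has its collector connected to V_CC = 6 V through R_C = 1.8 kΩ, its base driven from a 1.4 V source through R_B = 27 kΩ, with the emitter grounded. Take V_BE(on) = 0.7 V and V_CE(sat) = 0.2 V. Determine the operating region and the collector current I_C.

Assume active: I_B = (1.4 − 0.7)/27 = 0.0259 mA, giving I_C = β·I_B = 3.89 mA.
But then V_CE = 6 − 3.89×1.8 = -1 V < V_CE(sat) = 0.2 V — impossible in the active region.
So the transistor is saturated. With V_CE = 0.2 V, I_C = (V_CC − 0.2)/R_C = 5.8/1.8 = 3.22 mA.
Check: β·I_B = 3.89 mA > I_C = 3.22 mA, confirming saturation.

saturation; I_C ≈ 3.2 mA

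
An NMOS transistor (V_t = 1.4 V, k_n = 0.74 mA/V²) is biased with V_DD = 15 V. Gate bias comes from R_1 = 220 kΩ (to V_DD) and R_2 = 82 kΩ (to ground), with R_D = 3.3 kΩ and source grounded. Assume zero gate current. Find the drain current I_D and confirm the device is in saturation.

I_D ≈ 2.6 mA

V_G = V_DD·R_2/(R_1+R_2) = 15×82/302 = 4.07 V. With the source grounded, V_GS = V_G = 4.07 V.
Assume saturation: I_D = (k_n/2)(V_GS − V_t)² = (0.74/2)×(4.07 − 1.4)² = 0.37×2.67² = 2.64 mA.
V_DS = V_DD − I_D·R_D = 15 − 2.64×3.3 = 6.28 V.
Saturation requires V_DS ≥ V_GS − V_t = 2.67 V; 6.28 ≥ 2.67 ✓.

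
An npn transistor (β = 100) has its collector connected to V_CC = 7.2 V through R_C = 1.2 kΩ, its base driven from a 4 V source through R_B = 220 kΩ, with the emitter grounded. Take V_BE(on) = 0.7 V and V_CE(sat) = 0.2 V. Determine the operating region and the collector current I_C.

Assume active. Base-emitter loop: I_B = (V_BB − V_BE)/R_B = (4 − 0.7)/220 = 0.015 mA.
I_C = β·I_B = 100×0.015 = 1.5 mA.
V_CE = V_CC − I_C·R_C = 7.2 − 1.5×1.2 = 5.4 V > V_CE(sat), so the active-region assumption holds.

active; I_C ≈ 1.5 mA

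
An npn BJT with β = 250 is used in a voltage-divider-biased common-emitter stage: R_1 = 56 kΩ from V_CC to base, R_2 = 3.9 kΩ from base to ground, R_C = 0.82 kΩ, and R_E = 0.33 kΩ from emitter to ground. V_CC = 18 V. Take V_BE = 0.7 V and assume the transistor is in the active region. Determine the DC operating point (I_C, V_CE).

I_C ≈ 1.4 mA, V_CE ≈ 16 V

Thevenize the base divider: V_Th = V_CC·R_2/(R_1+R_2) = 18×3.9/59.9 = 1.17 V, R_Th = R_1‖R_2 = 3.65 kΩ.
Base-emitter loop: V_Th = I_B·R_Th + V_BE + (β+1)I_B·R_E, so I_B = (1.17 − 0.7) / (3.65 + 251×0.33) = 0.00546 mA.
I_C = β·I_B = 250×0.00546 = 1.36 mA, and I_E = (β+1)I_B = 1.37 mA.
V_CE = V_CC − I_C·R_C − I_E·R_E = 18 − 1.36×0.82 − 1.37×0.33 = 16.4 V.
V_CE = 16.4 V > 0.2 V confirms active-region operation.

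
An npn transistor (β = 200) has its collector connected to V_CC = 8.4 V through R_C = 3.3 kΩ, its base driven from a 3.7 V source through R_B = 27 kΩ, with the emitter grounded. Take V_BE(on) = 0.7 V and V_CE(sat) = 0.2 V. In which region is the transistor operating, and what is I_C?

saturation; I_C ≈ 2.5 mA

Assume active: I_B = (3.7 − 0.7)/27 = 0.111 mA, giving I_C = β·I_B = 22.2 mA.
But then V_CE = 8.4 − 22.2×3.3 = -64.9 V < V_CE(sat) = 0.2 V — impossible in the active region.
So the transistor is saturated. With V_CE = 0.2 V, I_C = (V_CC − 0.2)/R_C = 8.2/3.3 = 2.48 mA.
Check: β·I_B = 22.2 mA > I_C = 2.48 mA, confirming saturation.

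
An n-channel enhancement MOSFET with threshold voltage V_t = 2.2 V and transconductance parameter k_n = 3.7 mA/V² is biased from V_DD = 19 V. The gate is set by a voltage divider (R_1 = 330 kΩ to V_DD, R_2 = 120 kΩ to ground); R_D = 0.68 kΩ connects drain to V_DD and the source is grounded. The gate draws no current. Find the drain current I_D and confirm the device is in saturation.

V_G = V_DD·R_2/(R_1+R_2) = 19×120/450 = 5.07 V. With the source grounded, V_GS = V_G = 5.07 V.
Assume saturation: I_D = (k_n/2)(V_GS − V_t)² = (3.7/2)×(5.07 − 2.2)² = 1.85×2.87² = 15.2 mA.
V_DS = V_DD − I_D·R_D = 19 − 15.2×0.68 = 8.66 V.
Saturation requires V_DS ≥ V_GS − V_t = 2.87 V; 8.66 ≥ 2.87 ✓.

I_D ≈ 15 mA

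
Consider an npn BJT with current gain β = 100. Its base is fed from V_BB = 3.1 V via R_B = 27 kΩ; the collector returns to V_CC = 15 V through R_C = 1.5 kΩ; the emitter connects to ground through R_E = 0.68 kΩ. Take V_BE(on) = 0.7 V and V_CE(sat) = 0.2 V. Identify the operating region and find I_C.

active; I_C ≈ 2.5 mA

Assume active. Base-emitter loop: I_B = (V_BB − V_BE)/(R_B + (β+1)R_E) = (3.1 − 0.7)/(27 + 101×0.68) = 0.0251 mA.
I_C = β·I_B = 100×0.0251 = 2.51 mA.
V_CE = V_CC − I_C·R_C − I_E·R_E = 15 − 2.51×1.5 − 2.53×0.68 = 9.51 V > V_CE(sat), so the active-region assumption holds.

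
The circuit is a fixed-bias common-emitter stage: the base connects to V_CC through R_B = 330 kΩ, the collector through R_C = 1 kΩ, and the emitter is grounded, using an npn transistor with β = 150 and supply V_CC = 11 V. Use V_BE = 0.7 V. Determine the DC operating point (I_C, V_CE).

I_C ≈ 4.7 mA, V_CE ≈ 6.3 V

Base loop: V_CC = I_B·R_B + V_BE, so I_B = (11 − 0.7)/330 kΩ = 0.0312 mA.
In the active region I_C = β·I_B = 150 × 0.0312 = 4.68 mA.
Collector loop: V_CE = V_CC − I_C·R_C = 11 − 4.68×1 = 6.32 V.
Since V_CE = 6.32 V > V_CE(sat) ≈ 0.2 V, the transistor is in the active region as assumed.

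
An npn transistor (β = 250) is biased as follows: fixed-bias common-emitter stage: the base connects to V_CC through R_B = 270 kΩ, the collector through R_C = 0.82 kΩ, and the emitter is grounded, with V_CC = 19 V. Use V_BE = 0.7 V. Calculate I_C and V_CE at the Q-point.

Base loop: V_CC = I_B·R_B + V_BE, so I_B = (19 − 0.7)/270 kΩ = 0.0678 mA.
In the active region I_C = β·I_B = 250 × 0.0678 = 16.9 mA.
Collector loop: V_CE = V_CC − I_C·R_C = 19 − 16.9×0.82 = 5.11 V.
Since V_CE = 5.11 V > V_CE(sat) ≈ 0.2 V, the transistor is in the active region as assumed.

I_C ≈ 17 mA, V_CE ≈ 5.1 V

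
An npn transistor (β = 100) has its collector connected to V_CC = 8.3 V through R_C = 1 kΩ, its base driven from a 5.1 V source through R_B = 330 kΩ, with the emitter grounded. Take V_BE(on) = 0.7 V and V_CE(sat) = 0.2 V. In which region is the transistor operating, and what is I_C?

active; I_C ≈ 1.3 mA

Assume active. Base-emitter loop: I_B = (V_BB − V_BE)/R_B = (5.1 − 0.7)/330 = 0.0133 mA.
I_C = β·I_B = 100×0.0133 = 1.33 mA.
V_CE = V_CC − I_C·R_C = 8.3 − 1.33×1 = 6.97 V > V_CE(sat), so the active-region assumption holds.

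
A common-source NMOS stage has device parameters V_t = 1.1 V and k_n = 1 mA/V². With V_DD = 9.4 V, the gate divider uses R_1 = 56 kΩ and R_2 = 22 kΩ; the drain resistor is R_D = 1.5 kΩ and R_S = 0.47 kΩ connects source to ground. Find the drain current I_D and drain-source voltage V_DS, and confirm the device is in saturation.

V_G = V_DD·R_2/(R_1+R_2) = 9.4×22/78 = 2.65 V.
Assume saturation: I_D = (k_n/2)(V_GS − V_t)² with V_GS = V_G − I_D·R_S = 2.65 − 0.47·I_D.
Substituting gives 0.11·I_D² − 1.73·I_D + 1.2 = 0, with roots I_D = 0.73 or 14.9 mA.
The root I_D = 14.9 mA gives V_GS = -4.36 V ≤ V_t, so take I_D = 0.73 mA.
Then V_GS = 2.31 V and V_DS = V_DD − I_D(R_D+R_S) = 9.4 − 0.73×1.97 = 7.96 V.
Saturation requires V_DS ≥ V_GS − V_t = 1.21 V; 7.96 ≥ 1.21 ✓.

I_D ≈ 0.73 mA, V_DS ≈ 8 V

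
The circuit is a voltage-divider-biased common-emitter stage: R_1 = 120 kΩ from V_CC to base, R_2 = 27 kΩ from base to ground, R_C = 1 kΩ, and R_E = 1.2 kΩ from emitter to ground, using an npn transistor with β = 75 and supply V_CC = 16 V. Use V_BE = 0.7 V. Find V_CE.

V_CE ≈ 13 V

Thevenize the base divider: V_Th = V_CC·R_2/(R_1+R_2) = 16×27/147 = 2.94 V, R_Th = R_1‖R_2 = 22 kΩ.
Base-emitter loop: V_Th = I_B·R_Th + V_BE + (β+1)I_B·R_E, so I_B = (2.94 − 0.7) / (22 + 76×1.2) = 0.0198 mA.
I_C = β·I_B = 75×0.0198 = 1.48 mA, and I_E = (β+1)I_B = 1.5 mA.
V_CE = V_CC − I_C·R_C − I_E·R_E = 16 − 1.48×1 − 1.5×1.2 = 12.7 V.
V_CE = 12.7 V > 0.2 V confirms active-region operation.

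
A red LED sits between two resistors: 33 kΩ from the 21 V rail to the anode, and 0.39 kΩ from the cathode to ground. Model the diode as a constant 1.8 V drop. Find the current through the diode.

I ≈ 0.58 mA

The two resistors are in series with the diode, so KVL gives 21 = I·33 + 1.8 + I·0.39.
I = (21 − 1.8) / (33 + 0.39) kΩ = 19.2 / 33.4 = 0.575 mA.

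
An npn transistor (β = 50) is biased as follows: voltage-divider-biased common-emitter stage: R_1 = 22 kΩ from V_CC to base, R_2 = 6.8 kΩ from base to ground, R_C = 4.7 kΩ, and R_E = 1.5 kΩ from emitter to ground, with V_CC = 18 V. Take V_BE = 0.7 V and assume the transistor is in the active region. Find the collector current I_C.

I_C ≈ 2.2 mA

Thevenize the base divider: V_Th = V_CC·R_2/(R_1+R_2) = 18×6.8/28.8 = 4.25 V, R_Th = R_1‖R_2 = 5.19 kΩ.
Base-emitter loop: V_Th = I_B·R_Th + V_BE + (β+1)I_B·R_E, so I_B = (4.25 − 0.7) / (5.19 + 51×1.5) = 0.0435 mA.
I_C = β·I_B = 50×0.0435 = 2.17 mA, and I_E = (β+1)I_B = 2.22 mA.
V_CE = V_CC − I_C·R_C − I_E·R_E = 18 − 2.17×4.7 − 2.22×1.5 = 4.46 V.
V_CE = 4.46 V > 0.2 V confirms active-region operation.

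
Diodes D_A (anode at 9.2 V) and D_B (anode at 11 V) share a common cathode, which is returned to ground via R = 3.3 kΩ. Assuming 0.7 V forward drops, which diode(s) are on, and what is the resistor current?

Assume both conduct. Then node N would need to be at both 9.2−0.7 = 8.5 V and 11−0.7 = 10.3 V, which is impossible.
Assume only D_B conducts: V_N = 11 − 0.7 = 10.3 V, so I_R = 10.3/3.3 = 3.12 mA.
Check D_A: its anode-to-cathode voltage is 9.2 − 10.3 = -1.1 V < 0.7 V, so it is off. The assumption is consistent.

Only D_B conducts; I_R ≈ 3.1 mA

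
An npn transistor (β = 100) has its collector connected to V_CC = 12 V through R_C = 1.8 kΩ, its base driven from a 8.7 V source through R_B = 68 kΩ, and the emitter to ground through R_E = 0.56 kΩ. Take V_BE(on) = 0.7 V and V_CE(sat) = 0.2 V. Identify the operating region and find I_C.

saturation; I_C ≈ 5 mA

Assume active: I_B = (8.7 − 0.7)/(68 + 101×0.56) = 0.0642 mA, I_C = β·I_B = 6.42 mA.
Then V_CE = 12 − 6.42×1.8 − 6.49×0.56 = -3.19 V < 0.2 V — the active assumption fails.
Re-solve with V_CE = 0.2 V. KCL at the emitter: V_E/R_E = (V_BB−0.7−V_E)/R_B + (V_CC−0.2−V_E)/R_C, giving V_E = 2.83 V.
I_C = (V_CC − 0.2 − V_E)/R_C = (11.8 − 2.83)/1.8 = 4.98 mA.
Check: I_B = (8 − 2.83)/68 = 0.076 mA, and β·I_B = 7.6 mA > I_C, confirming saturation.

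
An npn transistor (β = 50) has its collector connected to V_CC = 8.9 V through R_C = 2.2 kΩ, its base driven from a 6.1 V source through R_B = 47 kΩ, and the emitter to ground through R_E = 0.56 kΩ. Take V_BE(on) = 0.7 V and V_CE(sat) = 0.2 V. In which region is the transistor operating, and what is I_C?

saturation; I_C ≈ 3.1 mA

Assume active: I_B = (6.1 − 0.7)/(47 + 51×0.56) = 0.0715 mA, I_C = β·I_B = 3.57 mA.
Then V_CE = 8.9 − 3.57×2.2 − 3.64×0.56 = -1 V < 0.2 V — the active assumption fails.
Re-solve with V_CE = 0.2 V. KCL at the emitter: V_E/R_E = (V_BB−0.7−V_E)/R_B + (V_CC−0.2−V_E)/R_C, giving V_E = 1.8 V.
I_C = (V_CC − 0.2 − V_E)/R_C = (8.7 − 1.8)/2.2 = 3.14 mA.
Check: I_B = (5.4 − 1.8)/47 = 0.0766 mA, and β·I_B = 3.83 mA > I_C, confirming saturation.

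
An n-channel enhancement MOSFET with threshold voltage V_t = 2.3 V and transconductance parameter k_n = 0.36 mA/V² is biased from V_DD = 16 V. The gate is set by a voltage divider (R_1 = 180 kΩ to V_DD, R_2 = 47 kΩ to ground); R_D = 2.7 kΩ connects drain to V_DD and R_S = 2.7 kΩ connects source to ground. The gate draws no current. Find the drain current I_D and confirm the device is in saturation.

V_G = V_DD·R_2/(R_1+R_2) = 16×47/227 = 3.31 V.
Assume saturation: I_D = (k_n/2)(V_GS − V_t)² with V_GS = V_G − I_D·R_S = 3.31 − 2.7·I_D.
Substituting gives 1.31·I_D² − 1.98·I_D + 0.185 = 0, with roots I_D = 0.0996 or 1.41 mA.
The root I_D = 1.41 mA gives V_GS = -0.501 V ≤ V_t, so take I_D = 0.0996 mA.
Then V_GS = 3.04 V and V_DS = V_DD − I_D(R_D+R_S) = 16 − 0.0996×5.4 = 15.5 V.
Saturation requires V_DS ≥ V_GS − V_t = 0.744 V; 15.5 ≥ 0.744 ✓.

I_D ≈ 0.1 mA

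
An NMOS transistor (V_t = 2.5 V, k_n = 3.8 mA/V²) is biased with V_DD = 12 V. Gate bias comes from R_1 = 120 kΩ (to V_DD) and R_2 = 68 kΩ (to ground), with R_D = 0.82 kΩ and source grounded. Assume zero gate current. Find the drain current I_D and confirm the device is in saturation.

I_D ≈ 6.4 mA

V_G = V_DD·R_2/(R_1+R_2) = 12×68/188 = 4.34 V. With the source grounded, V_GS = V_G = 4.34 V.
Assume saturation: I_D = (k_n/2)(V_GS − V_t)² = (3.8/2)×(4.34 − 2.5)² = 1.9×1.84² = 6.44 mA.
V_DS = V_DD − I_D·R_D = 12 − 6.44×0.82 = 6.72 V.
Saturation requires V_DS ≥ V_GS − V_t = 1.84 V; 6.72 ≥ 1.84 ✓.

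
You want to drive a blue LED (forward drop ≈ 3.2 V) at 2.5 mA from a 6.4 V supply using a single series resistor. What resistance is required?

R ≈ 1.3 kΩ

The resistor drops V_S − V_D = 6.4 − 3.2 = 3.2 V at 2.5 mA.
R = 3.2 V / 2.5 mA = 1.28 kΩ.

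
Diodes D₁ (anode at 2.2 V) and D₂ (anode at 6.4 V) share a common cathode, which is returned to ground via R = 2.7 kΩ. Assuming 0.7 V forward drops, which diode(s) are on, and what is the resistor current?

Only D₂ conducts; I_R ≈ 2.1 mA

Assume both conduct. Then node N would need to be at both 2.2−0.7 = 1.5 V and 6.4−0.7 = 5.7 V, which is impossible.
Assume only D₂ conducts: V_N = 6.4 − 0.7 = 5.7 V, so I_R = 5.7/2.7 = 2.11 mA.
Check D₁: its anode-to-cathode voltage is 2.2 − 5.7 = -3.5 V < 0.7 V, so it is off. The assumption is consistent.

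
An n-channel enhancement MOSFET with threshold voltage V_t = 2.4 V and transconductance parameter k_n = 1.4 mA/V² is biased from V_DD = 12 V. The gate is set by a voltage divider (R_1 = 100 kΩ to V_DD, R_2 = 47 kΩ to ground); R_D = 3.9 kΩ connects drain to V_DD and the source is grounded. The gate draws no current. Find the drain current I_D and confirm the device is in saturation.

V_G = V_DD·R_2/(R_1+R_2) = 12×47/147 = 3.84 V. With the source grounded, V_GS = V_G = 3.84 V.
Assume saturation: I_D = (k_n/2)(V_GS − V_t)² = (1.4/2)×(3.84 − 2.4)² = 0.7×1.44² = 1.44 mA.
V_DS = V_DD − I_D·R_D = 12 − 1.44×3.9 = 6.36 V.
Saturation requires V_DS ≥ V_GS − V_t = 1.44 V; 6.36 ≥ 1.44 ✓.

I_D ≈ 1.4 mA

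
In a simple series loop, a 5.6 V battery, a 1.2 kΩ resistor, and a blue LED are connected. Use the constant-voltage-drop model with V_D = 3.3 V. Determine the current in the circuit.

KVL around the loop: 5.6 = V_D + I·R = 3.3 + I × 1.2 kΩ.
So I = (5.6 − 3.3) / 1.2 kΩ = 2.3 / 1.2 = 1.92 mA.

I ≈ 1.9 mA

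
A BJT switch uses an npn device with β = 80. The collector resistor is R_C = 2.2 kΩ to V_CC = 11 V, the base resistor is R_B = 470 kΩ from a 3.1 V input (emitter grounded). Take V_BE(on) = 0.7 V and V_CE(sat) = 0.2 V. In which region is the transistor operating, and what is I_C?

Assume active. Base-emitter loop: I_B = (V_BB − V_BE)/R_B = (3.1 − 0.7)/470 = 0.00511 mA.
I_C = β·I_B = 80×0.00511 = 0.409 mA.
V_CE = V_CC − I_C·R_C = 11 − 0.409×2.2 = 10.1 V > V_CE(sat), so the active-region assumption holds.

active; I_C ≈ 0.41 mA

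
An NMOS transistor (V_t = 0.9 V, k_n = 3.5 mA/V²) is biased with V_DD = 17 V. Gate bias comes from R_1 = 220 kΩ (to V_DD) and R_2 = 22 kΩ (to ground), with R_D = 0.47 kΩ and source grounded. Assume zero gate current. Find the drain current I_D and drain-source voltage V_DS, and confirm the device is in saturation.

V_G = V_DD·R_2/(R_1+R_2) = 17×22/242 = 1.55 V. With the source grounded, V_GS = V_G = 1.55 V.
Assume saturation: I_D = (k_n/2)(V_GS − V_t)² = (3.5/2)×(1.55 − 0.9)² = 1.75×0.645² = 0.729 mA.
V_DS = V_DD − I_D·R_D = 17 − 0.729×0.47 = 16.7 V.
Saturation requires V_DS ≥ V_GS − V_t = 0.645 V; 16.7 ≥ 0.645 ✓.

I_D ≈ 0.73 mA, V_DS ≈ 17 V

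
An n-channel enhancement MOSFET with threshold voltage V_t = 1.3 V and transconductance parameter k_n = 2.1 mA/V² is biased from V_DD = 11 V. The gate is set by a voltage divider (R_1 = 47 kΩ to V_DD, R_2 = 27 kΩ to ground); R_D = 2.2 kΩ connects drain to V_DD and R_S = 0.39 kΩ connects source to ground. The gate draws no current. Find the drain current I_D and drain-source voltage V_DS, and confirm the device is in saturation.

I_D ≈ 2.8 mA, V_DS ≈ 3.8 V

V_G = V_DD·R_2/(R_1+R_2) = 11×27/74 = 4.01 V.
Assume saturation: I_D = (k_n/2)(V_GS − V_t)² with V_GS = V_G − I_D·R_S = 4.01 − 0.39·I_D.
Substituting gives 0.16·I_D² − 3.22·I_D + 7.73 = 0, with roots I_D = 2.78 or 17.4 mA.
The root I_D = 17.4 mA gives V_GS = -2.77 V ≤ V_t, so take I_D = 2.78 mA.
Then V_GS = 2.93 V and V_DS = V_DD − I_D(R_D+R_S) = 11 − 2.78×2.59 = 3.79 V.
Saturation requires V_DS ≥ V_GS − V_t = 1.63 V; 3.79 ≥ 1.63 ✓.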